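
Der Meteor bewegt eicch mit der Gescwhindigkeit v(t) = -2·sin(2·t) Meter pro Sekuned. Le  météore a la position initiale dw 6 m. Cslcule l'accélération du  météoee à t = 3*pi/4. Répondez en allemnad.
Wir müssen unsere Gleichung für die Geschwindigkeit v(t) = -2·sin(2·t) 1-mal ableiten. Die Ableitung von der Geschwindigkeit ergibt die Beschleunigung: a(t) = -4·cos(2·t). Aus der Gleichung für die Beschleunigung a(t) = -4·cos(2·t), setzen wir t = 3*pi/4 ein und erhalten a = 0.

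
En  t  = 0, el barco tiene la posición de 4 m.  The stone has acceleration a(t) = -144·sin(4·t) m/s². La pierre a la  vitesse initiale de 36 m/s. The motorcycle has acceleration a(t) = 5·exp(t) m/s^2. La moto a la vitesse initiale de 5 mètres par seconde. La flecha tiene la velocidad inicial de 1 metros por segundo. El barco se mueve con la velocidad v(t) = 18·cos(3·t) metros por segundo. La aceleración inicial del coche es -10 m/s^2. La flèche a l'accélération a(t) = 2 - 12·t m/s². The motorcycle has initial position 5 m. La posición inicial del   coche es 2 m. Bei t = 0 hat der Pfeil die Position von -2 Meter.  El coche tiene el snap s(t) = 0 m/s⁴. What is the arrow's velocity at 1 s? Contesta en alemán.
Wir müssen unsere Gleichung für die Beschleunigung a(t) = 2 - 12·t 1-mal integrieren. Die Stammfunktion von der Beschleunigung, mit v(0) = 1, ergibt die Geschwindigkeit: v(t) = -6·t^2 + 2·t + 1. Aus der Gleichung für die Geschwindigkeit v(t) = -6·t^2 + 2·t + 1, setzen wir t = 1 ein und erhalten v = -3.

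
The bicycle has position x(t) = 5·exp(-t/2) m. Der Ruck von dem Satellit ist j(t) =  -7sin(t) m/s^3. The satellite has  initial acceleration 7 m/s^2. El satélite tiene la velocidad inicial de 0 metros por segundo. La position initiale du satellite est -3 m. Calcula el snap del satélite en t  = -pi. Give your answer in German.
Ausgehend von dem Ruck j(t) = -7·sin(t), nehmen wir 1 Ableitung. Durch Ableiten von dem Ruck erhalten wir den Snap: s(t) = -7·cos(t). Mit s(t) = -7·cos(t) und Einsetzen von t = -pi, finden wir s = 7.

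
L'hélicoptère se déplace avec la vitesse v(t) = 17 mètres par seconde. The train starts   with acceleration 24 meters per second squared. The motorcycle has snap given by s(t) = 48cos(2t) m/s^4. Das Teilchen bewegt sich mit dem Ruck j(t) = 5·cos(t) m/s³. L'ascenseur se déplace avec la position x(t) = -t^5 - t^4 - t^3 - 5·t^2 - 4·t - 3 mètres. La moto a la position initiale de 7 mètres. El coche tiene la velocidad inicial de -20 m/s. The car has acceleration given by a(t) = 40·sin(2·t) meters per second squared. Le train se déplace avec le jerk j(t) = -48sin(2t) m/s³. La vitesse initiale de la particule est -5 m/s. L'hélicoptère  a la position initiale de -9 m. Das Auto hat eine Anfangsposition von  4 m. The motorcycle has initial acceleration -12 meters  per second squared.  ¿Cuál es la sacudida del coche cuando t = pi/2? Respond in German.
Um dies zu lösen, müssen wir 1 Ableitung unserer Gleichung für die Beschleunigung a(t) = 40·sin(2·t) nehmen. Mit d/dt von a(t) finden wir j(t) = 80·cos(2·t). Mit j(t) = 80·cos(2·t) und Einsetzen von t = pi/2, finden wir j = -80.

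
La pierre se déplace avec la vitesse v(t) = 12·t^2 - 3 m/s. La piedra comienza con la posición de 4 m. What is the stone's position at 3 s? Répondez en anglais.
Starting from velocity v(t) = 12·t^2 - 3, we take 1 integral. Integrating velocity and using the initial condition x(0) = 4, we get x(t) = 4·t^3 - 3·t + 4. We have position x(t) = 4·t^3 - 3·t + 4. Substituting t = 3: x(3) = 103.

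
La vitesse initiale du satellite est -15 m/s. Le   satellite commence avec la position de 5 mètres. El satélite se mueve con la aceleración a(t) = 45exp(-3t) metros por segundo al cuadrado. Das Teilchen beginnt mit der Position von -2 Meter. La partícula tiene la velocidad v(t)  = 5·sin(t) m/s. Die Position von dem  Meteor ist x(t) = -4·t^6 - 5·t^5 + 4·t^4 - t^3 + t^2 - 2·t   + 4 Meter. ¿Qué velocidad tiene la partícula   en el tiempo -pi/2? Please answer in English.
From the given velocity equation v(t) = 5·sin(t), we substitute t = -pi/2 to get v = -5.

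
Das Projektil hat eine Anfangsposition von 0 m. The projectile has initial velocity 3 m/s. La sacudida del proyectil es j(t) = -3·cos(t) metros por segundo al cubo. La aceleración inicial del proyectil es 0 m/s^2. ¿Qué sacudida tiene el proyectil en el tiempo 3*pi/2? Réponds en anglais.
We have jerk j(t) = -3·cos(t). Substituting t = 3*pi/2: j(3*pi/2) = 0.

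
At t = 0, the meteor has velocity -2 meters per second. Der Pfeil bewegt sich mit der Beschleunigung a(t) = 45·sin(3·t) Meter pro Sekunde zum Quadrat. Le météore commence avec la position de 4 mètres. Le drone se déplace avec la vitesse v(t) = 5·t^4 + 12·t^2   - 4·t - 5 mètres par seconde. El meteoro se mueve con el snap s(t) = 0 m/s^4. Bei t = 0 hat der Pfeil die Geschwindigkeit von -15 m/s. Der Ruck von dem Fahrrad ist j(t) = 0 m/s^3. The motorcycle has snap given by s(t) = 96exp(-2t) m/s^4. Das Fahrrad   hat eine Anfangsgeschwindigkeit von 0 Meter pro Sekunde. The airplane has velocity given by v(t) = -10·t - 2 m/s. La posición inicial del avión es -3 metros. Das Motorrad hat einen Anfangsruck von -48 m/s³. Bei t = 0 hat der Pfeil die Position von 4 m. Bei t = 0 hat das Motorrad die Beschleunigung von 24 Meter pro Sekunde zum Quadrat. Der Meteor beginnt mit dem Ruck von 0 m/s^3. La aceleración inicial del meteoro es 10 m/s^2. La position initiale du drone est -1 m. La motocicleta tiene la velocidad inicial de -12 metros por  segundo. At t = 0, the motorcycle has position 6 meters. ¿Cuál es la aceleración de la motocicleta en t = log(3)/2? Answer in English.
Starting from snap s(t) = 96·exp(-2·t), we take 2 antiderivatives. Integrating snap and using the initial condition j(0) = -48, we get j(t) = -48·exp(-2·t). Integrating jerk and using the initial condition a(0) = 24, we get a(t) = 24·exp(-2·t). Using a(t) = 24·exp(-2·t) and substituting t = log(3)/2, we find a = 8.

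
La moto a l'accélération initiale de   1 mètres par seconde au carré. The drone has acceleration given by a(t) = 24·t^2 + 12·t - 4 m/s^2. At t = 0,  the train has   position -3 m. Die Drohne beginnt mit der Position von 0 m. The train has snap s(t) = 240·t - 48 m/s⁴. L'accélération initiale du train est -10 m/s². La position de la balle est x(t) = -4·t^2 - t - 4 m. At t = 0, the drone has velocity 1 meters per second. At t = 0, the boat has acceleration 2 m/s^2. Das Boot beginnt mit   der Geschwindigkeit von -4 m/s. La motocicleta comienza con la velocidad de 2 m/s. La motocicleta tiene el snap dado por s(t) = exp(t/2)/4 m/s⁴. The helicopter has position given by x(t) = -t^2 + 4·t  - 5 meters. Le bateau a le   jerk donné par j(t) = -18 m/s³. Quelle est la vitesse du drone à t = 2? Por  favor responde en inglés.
Starting from acceleration a(t) = 24·t^2 + 12·t - 4, we take 1 integral. Taking ∫a(t)dt and applying v(0) = 1, we find v(t) = 8·t^3 + 6·t^2 - 4·t + 1. Using v(t) = 8·t^3 + 6·t^2 - 4·t + 1 and substituting t = 2, we find v = 81.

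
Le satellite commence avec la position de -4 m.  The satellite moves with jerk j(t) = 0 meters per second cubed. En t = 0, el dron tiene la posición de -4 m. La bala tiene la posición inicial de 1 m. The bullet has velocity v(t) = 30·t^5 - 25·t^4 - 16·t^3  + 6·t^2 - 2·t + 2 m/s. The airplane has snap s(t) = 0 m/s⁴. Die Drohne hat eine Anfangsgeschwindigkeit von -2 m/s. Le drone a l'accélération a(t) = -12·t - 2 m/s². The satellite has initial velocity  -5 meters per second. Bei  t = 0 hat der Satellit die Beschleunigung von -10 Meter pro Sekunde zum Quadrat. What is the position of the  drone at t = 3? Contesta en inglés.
To solve this, we need to take 2 antiderivatives of our acceleration equation a(t) = -12·t - 2. The integral of acceleration is velocity. Using v(0) = -2, we get v(t) = -6·t^2 - 2·t - 2. Finding the integral of v(t) and using x(0) = -4: x(t) = -2·t^3 - t^2 - 2·t - 4. Using x(t) = -2·t^3 - t^2 - 2·t - 4 and substituting t = 3, we find x = -73.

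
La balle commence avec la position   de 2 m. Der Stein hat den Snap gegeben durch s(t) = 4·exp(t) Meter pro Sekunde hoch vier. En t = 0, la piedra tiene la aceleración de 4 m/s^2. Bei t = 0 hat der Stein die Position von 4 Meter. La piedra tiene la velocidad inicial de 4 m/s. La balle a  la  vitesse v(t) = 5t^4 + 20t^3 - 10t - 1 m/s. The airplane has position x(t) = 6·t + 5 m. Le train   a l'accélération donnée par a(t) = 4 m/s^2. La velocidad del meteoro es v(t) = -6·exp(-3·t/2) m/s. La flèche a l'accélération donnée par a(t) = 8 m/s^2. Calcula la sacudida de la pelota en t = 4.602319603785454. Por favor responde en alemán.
Um dies zu lösen, müssen wir 2 Ableitungen unserer Gleichung für die Geschwindigkeit v(t) = 5·t^4 + 20·t^3 - 10·t - 1 nehmen. Die Ableitung von der Geschwindigkeit ergibt die Beschleunigung: a(t) = 20·t^3 + 60·t^2 - 10. Mit d/dt von a(t) finden wir j(t) = 60·t^2 + 120·t. Wir haben den Ruck j(t) = 60·t^2 + 120·t. Durch Einsetzen von t = 4.602319603785454: j(4.602319603785454) = 1823.15909657753.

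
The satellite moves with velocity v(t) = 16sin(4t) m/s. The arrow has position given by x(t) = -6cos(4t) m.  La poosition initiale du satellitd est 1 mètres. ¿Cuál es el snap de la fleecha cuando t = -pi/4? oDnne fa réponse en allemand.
Wir müssen unsere Gleichung für die Position x(t) = -6·cos(4·t) 4-mal ableiten. Die Ableitung von der Position ergibt die Geschwindigkeit: v(t) = 24·sin(4·t). Mit d/dt von v(t) finden wir a(t) = 96·cos(4·t). Durch Ableiten von der Beschleunigung erhalten wir den Ruck: j(t) = -384·sin(4·t). Durch Ableiten von dem Ruck erhalten wir den Snap: s(t) = -1536·cos(4·t). Wir haben den Snap s(t) = -1536·cos(4·t). Durch Einsetzen von t = -pi/4: s(-pi/4) = 1536.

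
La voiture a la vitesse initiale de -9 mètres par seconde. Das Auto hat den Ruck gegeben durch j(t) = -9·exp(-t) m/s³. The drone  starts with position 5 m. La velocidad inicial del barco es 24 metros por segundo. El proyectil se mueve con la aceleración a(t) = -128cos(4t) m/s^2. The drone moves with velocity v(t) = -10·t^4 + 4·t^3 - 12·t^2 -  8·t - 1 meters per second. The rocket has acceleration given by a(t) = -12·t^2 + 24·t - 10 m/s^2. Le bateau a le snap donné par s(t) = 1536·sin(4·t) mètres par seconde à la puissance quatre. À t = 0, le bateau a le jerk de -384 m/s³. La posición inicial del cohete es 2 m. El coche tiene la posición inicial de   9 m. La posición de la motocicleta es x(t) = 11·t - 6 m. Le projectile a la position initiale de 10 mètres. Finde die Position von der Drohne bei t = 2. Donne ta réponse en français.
Nous devons intégrer notre équation de la vitesse v(t) = -10·t^4 + 4·t^3 - 12·t^2 - 8·t - 1 1 fois. La primitive de la vitesse est la position. En utilisant x(0) = 5, nous obtenons x(t) = -2·t^5 + t^4 - 4·t^3 - 4·t^2 - t + 5. Nous avons la position x(t) = -2·t^5 + t^4 - 4·t^3 - 4·t^2 - t + 5. En substituant t = 2: x(2) = -93.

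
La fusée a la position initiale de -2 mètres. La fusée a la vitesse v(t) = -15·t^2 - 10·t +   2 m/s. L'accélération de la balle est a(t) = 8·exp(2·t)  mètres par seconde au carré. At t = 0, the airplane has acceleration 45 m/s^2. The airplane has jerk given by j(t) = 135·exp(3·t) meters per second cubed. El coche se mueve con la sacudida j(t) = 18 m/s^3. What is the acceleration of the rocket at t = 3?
Starting from velocity v(t) = -15·t^2 - 10·t + 2, we take 1 derivative. The derivative of velocity gives acceleration: a(t) = -30·t - 10. We have acceleration a(t) = -30·t - 10. Substituting t = 3: a(3) = -100.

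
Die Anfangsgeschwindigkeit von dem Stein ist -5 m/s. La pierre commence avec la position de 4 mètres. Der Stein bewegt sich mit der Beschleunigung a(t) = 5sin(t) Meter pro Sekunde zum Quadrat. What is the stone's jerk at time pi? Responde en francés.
Pour résoudre ceci, nous devons prendre 1 dérivée de notre équation de l'accélération a(t) = 5·sin(t). La dérivée de l'accélération donne le jerk: j(t) = 5·cos(t). Nous avons le jerk j(t) = 5·cos(t). En substituant t = pi: j(pi) = -5.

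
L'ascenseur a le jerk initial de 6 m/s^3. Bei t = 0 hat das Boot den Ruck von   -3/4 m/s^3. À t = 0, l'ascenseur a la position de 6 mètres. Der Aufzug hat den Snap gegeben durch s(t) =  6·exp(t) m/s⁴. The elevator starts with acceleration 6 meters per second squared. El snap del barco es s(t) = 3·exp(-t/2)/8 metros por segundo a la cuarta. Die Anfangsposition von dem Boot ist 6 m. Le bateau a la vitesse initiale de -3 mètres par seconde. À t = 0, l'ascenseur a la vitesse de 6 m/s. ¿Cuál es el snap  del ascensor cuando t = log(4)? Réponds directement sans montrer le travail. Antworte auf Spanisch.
El snap en t = log(4) es s = 24.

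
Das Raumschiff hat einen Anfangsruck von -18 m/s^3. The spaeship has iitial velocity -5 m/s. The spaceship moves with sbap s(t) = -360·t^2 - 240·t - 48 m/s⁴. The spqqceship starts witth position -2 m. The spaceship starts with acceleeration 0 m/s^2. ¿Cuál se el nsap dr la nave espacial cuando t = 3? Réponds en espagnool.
Usando s(t) = -360·t^2 - 240·t - 48 y sustituyendo t = 3, encontramos s = -4008.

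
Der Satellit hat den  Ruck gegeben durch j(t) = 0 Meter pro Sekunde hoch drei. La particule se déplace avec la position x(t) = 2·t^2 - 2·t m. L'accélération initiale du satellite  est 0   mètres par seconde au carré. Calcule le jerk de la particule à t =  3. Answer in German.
Um dies zu lösen, müssen wir 3 Ableitungen unserer Gleichung für die Position x(t) = 2·t^2 - 2·t nehmen. Die Ableitung von der Position ergibt die Geschwindigkeit: v(t) = 4·t - 2. Mit d/dt von v(t) finden wir a(t) = 4. Durch Ableiten von der Beschleunigung erhalten wir den Ruck: j(t) = 0. Wir haben den Ruck j(t) = 0. Durch Einsetzen von t = 3: j(3) = 0.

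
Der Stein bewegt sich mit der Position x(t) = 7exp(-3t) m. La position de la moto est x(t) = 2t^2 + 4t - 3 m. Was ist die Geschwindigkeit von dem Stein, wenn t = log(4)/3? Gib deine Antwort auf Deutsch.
Wir müssen unsere Gleichung für die Position x(t) = 7·exp(-3·t) 1-mal ableiten. Die Ableitung von der Position ergibt die Geschwindigkeit: v(t) = -21·exp(-3·t). Wir haben die Geschwindigkeit v(t) = -21·exp(-3·t). Durch Einsetzen von t = log(4)/3: v(log(4)/3) = -21/4.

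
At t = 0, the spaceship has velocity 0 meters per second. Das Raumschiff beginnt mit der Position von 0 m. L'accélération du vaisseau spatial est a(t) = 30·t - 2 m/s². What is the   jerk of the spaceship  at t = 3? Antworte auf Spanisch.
Para resolver esto, necesitamos tomar 1 derivada de nuestra ecuación de la aceleración a(t) = 30·t - 2. La derivada de la aceleración da la sacudida: j(t) = 30. Tenemos la sacudida j(t) = 30. Sustituyendo t = 3: j(3) = 30.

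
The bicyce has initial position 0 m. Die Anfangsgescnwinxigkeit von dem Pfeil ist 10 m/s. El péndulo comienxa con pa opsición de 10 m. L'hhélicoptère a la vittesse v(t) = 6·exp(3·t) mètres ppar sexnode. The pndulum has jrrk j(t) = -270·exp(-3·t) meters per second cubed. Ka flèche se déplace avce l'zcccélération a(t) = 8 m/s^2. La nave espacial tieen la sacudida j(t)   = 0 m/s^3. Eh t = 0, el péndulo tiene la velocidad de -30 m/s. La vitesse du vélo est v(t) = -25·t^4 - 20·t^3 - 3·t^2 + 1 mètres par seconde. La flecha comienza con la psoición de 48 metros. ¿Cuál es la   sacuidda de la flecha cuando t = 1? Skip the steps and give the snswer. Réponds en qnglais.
j(1) = 0.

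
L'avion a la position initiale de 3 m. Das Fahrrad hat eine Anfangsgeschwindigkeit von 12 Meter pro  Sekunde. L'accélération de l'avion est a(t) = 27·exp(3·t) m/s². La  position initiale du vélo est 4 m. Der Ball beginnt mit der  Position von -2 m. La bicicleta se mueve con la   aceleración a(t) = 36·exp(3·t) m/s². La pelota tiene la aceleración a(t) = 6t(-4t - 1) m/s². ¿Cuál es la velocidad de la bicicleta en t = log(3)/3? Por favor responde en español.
Partiendo de la aceleración a(t) = 36·exp(3·t), tomamos 1 antiderivada. La integral de la aceleración es la velocidad. Usando v(0) = 12, obtenemos v(t) = 12·exp(3·t). De la ecuación de la velocidad v(t) = 12·exp(3·t), sustituimos t = log(3)/3 para obtener v = 36.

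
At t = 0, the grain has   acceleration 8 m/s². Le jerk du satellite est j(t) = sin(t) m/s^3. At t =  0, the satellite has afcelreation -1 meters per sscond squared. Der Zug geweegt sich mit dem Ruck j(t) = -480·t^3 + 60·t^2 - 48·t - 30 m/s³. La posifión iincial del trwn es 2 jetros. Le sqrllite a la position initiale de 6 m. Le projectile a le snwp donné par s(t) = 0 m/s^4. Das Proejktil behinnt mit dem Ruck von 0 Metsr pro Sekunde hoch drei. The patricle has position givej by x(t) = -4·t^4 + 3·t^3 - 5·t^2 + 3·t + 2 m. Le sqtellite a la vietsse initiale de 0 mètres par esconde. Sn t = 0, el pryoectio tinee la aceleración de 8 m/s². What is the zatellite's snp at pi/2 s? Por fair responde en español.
Partiendo de la sacudida j(t) = sin(t), tomamos 1 derivada. Derivando la sacudida, obtenemos el snap: s(t) = cos(t). Usando s(t) = cos(t) y sustituyendo t = pi/2, encontramos s = 0.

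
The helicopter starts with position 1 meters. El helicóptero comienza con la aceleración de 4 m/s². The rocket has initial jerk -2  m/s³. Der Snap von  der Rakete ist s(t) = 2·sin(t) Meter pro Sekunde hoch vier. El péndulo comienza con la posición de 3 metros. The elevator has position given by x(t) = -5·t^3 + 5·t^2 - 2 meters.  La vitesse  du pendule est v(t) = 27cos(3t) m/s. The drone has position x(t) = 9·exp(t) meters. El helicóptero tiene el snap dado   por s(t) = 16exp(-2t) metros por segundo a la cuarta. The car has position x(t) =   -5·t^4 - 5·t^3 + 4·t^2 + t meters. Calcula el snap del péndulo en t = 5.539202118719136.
Partiendo de la velocidad v(t) = 27·cos(3·t), tomamos 3 derivadas. Tomando d/dt de v(t), encontramos a(t) = -81·sin(3·t). La derivada de la aceleración da la sacudida: j(t) = -243·cos(3·t). Derivando la sacudida, obtenemos el snap: s(t) = 729·sin(3·t). De la ecuación del snap s(t) = 729·sin(3·t), sustituimos t = 5.539202118719136 para obtener s = -575.388499872701.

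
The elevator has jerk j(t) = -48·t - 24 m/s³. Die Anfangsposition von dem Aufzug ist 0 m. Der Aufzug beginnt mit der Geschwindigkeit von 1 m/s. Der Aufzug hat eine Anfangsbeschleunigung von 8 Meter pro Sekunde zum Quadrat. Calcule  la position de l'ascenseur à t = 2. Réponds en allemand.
Wir müssen das Integral unserer Gleichung für den Ruck j(t) = -48·t - 24 3-mal finden. Die Stammfunktion von dem Ruck ist die Beschleunigung. Mit a(0) = 8 erhalten wir a(t) = -24·t^2 - 24·t + 8. Durch Integration von der Beschleunigung und Verwendung der Anfangsbedingung v(0) = 1, erhalten wir v(t) = -8·t^3 - 12·t^2 + 8·t + 1. Das Integral von der Geschwindigkeit, mit x(0) = 0, ergibt die Position: x(t) = -2·t^4 - 4·t^3 + 4·t^2 + t. Wir haben die Position x(t) = -2·t^4 - 4·t^3 + 4·t^2 + t. Durch Einsetzen von t = 2: x(2) = -46.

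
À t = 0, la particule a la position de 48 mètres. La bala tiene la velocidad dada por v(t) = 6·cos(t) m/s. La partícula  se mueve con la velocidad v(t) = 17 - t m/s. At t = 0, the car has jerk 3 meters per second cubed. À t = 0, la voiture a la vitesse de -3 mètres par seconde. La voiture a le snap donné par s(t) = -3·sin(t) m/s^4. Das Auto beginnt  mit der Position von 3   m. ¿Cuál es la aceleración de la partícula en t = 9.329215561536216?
Para resolver esto, necesitamos tomar 1 derivada de nuestra ecuación de la velocidad v(t) = 17 - t. Derivando la velocidad, obtenemos la aceleración: a(t) = -1. Tenemos la aceleración a(t) = -1. Sustituyendo t = 9.329215561536216: a(9.329215561536216) = -1.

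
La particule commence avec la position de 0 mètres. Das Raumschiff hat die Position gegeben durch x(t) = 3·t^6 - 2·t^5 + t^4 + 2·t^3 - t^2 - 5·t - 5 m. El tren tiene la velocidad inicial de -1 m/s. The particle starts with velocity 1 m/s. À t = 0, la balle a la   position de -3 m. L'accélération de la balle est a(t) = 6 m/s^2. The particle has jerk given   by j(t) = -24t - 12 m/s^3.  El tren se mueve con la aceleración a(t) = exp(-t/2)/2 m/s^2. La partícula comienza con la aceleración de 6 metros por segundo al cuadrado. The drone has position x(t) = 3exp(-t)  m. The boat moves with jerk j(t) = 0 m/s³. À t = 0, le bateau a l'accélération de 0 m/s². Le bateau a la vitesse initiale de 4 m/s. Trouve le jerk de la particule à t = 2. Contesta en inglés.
We have jerk j(t) = -24·t - 12. Substituting t = 2: j(2) = -60.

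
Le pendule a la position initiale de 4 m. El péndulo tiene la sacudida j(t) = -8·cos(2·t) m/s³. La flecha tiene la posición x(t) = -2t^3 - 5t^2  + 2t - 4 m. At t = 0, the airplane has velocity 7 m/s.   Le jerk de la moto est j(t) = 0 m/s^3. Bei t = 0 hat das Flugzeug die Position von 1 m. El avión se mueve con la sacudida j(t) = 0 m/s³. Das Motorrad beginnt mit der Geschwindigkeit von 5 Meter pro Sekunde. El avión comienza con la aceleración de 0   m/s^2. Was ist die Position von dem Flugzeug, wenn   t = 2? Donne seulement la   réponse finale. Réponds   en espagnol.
La posición en t = 2 es x = 15.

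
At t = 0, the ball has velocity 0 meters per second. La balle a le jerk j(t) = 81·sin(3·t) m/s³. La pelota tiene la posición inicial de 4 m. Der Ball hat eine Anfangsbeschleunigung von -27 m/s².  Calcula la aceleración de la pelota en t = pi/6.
Debemos encontrar la antiderivada de nuestra ecuación de la sacudida j(t) = 81·sin(3·t) 1 vez. Tomando ∫j(t)dt y aplicando a(0) = -27, encontramos a(t) = -27·cos(3·t). Usando a(t) = -27·cos(3·t) y sustituyendo t = pi/6, encontramos a = 0.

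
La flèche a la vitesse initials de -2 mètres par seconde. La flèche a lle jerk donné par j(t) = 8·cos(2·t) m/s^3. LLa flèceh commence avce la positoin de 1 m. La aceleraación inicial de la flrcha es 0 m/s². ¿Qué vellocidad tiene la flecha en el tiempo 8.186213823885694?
Para resolver esto, necesitamos tomar 2 antiderivadas de nuestra ecuación de la sacudida j(t) = 8·cos(2·t). Tomando ∫j(t)dt y aplicando a(0) = 0, encontramos a(t) = 4·sin(2·t). La antiderivada de la aceleración, con v(0) = -2, da la velocidad: v(t) = -2·cos(2·t). De la ecuación de la velocidad v(t) = -2·cos(2·t), sustituimos t = 8.186213823885694 para obtener v = 1.57449436311200.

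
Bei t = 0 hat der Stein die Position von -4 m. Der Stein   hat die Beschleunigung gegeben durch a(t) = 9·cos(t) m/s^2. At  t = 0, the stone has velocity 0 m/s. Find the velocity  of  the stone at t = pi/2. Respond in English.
We must find the integral of our acceleration equation a(t) = 9·cos(t) 1 time. Taking ∫a(t)dt and applying v(0) = 0, we find v(t) = 9·sin(t). Using v(t) = 9·sin(t) and substituting t = pi/2, we find v = 9.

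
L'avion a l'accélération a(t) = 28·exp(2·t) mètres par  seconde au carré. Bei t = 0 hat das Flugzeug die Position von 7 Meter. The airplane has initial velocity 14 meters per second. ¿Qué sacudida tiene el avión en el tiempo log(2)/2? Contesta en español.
Debemos derivar nuestra ecuación de la aceleración a(t) = 28·exp(2·t) 1 vez. Derivando la aceleración, obtenemos la sacudida: j(t) = 56·exp(2·t). Usando j(t) = 56·exp(2·t) y sustituyendo t = log(2)/2, encontramos j = 112.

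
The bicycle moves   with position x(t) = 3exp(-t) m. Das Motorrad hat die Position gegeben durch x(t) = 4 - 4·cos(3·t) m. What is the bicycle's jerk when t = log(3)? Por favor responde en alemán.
Wir müssen unsere Gleichung für die Position x(t) = 3·exp(-t) 3-mal ableiten. Durch Ableiten von der Position erhalten wir die Geschwindigkeit: v(t) = -3·exp(-t). Mit d/dt von v(t) finden wir a(t) = 3·exp(-t). Die Ableitung von der Beschleunigung ergibt den Ruck: j(t) = -3·exp(-t). Wir haben den Ruck j(t) = -3·exp(-t). Durch Einsetzen von t = log(3): j(log(3)) = -1.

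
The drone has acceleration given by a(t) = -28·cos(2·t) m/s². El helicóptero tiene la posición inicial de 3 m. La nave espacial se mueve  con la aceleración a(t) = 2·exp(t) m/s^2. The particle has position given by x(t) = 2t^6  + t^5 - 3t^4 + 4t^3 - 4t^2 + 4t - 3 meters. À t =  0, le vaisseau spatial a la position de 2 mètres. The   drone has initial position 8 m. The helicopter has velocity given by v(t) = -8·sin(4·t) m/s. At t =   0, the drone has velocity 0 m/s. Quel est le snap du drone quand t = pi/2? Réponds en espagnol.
Para resolver esto, necesitamos tomar 2 derivadas de nuestra ecuación de la aceleración a(t) = -28·cos(2·t). Derivando la aceleración, obtenemos la sacudida: j(t) = 56·sin(2·t). Derivando la sacudida, obtenemos el snap: s(t) = 112·cos(2·t). De la ecuación del snap s(t) = 112·cos(2·t), sustituimos t = pi/2 para obtener s = -112.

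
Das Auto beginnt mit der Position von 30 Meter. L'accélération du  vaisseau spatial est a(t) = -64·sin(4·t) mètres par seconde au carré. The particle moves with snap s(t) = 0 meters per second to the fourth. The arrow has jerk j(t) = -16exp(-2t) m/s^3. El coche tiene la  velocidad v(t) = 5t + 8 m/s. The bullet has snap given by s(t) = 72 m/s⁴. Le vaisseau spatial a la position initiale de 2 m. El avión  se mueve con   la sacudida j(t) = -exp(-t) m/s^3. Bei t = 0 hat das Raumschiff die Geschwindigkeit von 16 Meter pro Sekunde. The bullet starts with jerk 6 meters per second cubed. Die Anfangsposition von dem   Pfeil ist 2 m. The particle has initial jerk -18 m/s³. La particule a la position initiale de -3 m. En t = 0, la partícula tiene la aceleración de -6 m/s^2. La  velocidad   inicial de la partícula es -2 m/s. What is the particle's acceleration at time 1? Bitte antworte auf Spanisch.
Partiendo del snap s(t) = 0, tomamos 2 antiderivadas. Tomando ∫s(t)dt y aplicando j(0) = -18, encontramos j(t) = -18. La integral de la sacudida es la aceleración. Usando a(0) = -6, obtenemos a(t) = -18·t - 6. Tenemos la aceleración a(t) = -18·t - 6. Sustituyendo t = 1: a(1) = -24.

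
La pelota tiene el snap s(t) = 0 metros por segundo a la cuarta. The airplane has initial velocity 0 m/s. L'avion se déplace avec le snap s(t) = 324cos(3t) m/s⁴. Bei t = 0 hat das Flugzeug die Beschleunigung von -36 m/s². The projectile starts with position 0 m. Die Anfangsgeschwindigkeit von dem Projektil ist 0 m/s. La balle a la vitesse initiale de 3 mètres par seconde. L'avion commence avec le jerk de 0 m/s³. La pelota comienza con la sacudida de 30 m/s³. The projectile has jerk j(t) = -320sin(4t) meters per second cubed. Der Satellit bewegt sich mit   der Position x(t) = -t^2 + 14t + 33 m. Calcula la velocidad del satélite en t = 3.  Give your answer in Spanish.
Partiendo de la posición x(t) = -t^2 + 14·t + 33, tomamos 1 derivada. La derivada de la posición da la velocidad: v(t) = 14 - 2·t. De la ecuación de la velocidad v(t) = 14 - 2·t, sustituimos t = 3 para obtener v = 8.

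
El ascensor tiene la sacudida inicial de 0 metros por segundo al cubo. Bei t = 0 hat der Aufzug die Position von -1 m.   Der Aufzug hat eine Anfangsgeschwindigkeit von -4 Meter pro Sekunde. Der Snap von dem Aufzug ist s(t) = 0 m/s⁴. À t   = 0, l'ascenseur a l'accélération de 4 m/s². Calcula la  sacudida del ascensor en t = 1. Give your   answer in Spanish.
Necesitamos integrar nuestra ecuación del snap s(t) = 0 1 vez. La antiderivada del snap es la sacudida. Usando j(0) = 0, obtenemos j(t) = 0. Tenemos la sacudida j(t) = 0. Sustituyendo t = 1: j(1) = 0.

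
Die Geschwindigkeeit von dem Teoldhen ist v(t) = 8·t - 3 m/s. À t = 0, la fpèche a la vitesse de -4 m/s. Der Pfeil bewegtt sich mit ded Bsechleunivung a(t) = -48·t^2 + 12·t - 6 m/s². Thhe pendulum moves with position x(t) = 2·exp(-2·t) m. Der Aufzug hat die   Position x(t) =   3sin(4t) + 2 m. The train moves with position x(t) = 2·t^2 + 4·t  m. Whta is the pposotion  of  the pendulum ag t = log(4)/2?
We have position x(t) = 2·exp(-2·t). Substituting t = log(4)/2: x(log(4)/2) = 1/2.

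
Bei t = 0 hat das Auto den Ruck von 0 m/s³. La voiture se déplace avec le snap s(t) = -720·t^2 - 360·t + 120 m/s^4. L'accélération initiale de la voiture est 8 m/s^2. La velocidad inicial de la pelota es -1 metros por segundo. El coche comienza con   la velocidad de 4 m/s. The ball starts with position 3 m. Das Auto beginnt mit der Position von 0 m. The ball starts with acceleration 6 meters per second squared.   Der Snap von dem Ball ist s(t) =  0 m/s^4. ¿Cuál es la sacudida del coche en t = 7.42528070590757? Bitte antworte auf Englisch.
We need to integrate our snap equation s(t) = -720·t^2 - 360·t + 120 1 time. Finding the antiderivative of s(t) and using j(0) = 0: j(t) = 60·t·(-4·t^2 - 3·t + 2). From the given jerk equation j(t) = 60·t·(-4·t^2 - 3·t + 2), we substitute t = 7.42528070590757 to get j = -107287.145681943.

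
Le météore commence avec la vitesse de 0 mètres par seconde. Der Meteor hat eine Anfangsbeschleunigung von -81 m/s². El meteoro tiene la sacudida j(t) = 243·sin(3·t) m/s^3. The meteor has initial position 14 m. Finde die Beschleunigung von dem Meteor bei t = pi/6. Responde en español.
Partiendo de la sacudida j(t) = 243·sin(3·t), tomamos 1 integral. Tomando ∫j(t)dt y aplicando a(0) = -81, encontramos a(t) = -81·cos(3·t). Tenemos la aceleración a(t) = -81·cos(3·t). Sustituyendo t = pi/6: a(pi/6) = 0.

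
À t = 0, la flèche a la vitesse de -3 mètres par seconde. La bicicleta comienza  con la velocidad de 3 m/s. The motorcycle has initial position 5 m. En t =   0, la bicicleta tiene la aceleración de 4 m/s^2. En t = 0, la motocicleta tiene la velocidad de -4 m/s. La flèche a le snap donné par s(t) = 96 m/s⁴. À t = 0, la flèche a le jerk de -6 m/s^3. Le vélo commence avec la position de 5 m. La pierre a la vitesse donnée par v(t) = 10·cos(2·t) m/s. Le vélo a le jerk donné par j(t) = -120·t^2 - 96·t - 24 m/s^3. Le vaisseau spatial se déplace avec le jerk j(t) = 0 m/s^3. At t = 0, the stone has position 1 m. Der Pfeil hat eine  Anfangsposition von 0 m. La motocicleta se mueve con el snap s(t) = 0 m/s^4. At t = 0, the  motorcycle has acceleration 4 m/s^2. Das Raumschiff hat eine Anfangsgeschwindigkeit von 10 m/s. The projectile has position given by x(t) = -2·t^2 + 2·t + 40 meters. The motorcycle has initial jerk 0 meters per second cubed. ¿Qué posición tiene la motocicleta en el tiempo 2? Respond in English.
We must find the integral of our snap equation s(t) = 0 4 times. Finding the integral of s(t) and using j(0) = 0: j(t) = 0. The integral of jerk, with a(0) = 4, gives acceleration: a(t) = 4. Taking ∫a(t)dt and applying v(0) = -4, we find v(t) = 4·t - 4. Integrating velocity and using the initial condition x(0) = 5, we get x(t) = 2·t^2 - 4·t + 5. Using x(t) = 2·t^2 - 4·t + 5 and substituting t = 2, we find x = 5.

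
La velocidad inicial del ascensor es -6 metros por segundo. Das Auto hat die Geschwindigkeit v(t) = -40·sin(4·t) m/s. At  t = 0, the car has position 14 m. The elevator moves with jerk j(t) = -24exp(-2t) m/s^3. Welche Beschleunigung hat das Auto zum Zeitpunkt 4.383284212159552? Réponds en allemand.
Um dies zu lösen, müssen wir 1 Ableitung unserer Gleichung für die Geschwindigkeit v(t) = -40·sin(4·t) nehmen. Die Ableitung von der Geschwindigkeit ergibt die Beschleunigung: a(t) = -160·cos(4·t). Mit a(t) = -160·cos(4·t) und Einsetzen von t = 4.383284212159552, finden wir a = -40.2628401939785.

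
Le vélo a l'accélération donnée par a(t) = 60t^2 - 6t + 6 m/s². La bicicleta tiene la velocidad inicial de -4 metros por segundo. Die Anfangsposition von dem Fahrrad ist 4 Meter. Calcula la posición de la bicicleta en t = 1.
Necesitamos integrar nuestra ecuación de la aceleración a(t) = 60·t^2 - 6·t + 6 2 veces. Tomando ∫a(t)dt y aplicando v(0) = -4, encontramos v(t) = 20·t^3 - 3·t^2 + 6·t - 4. La antiderivada de la velocidad es la posición. Usando x(0) = 4, obtenemos x(t) = 5·t^4 - t^3 + 3·t^2 - 4·t + 4. Usando x(t) = 5·t^4 - t^3 + 3·t^2 - 4·t + 4 y sustituyendo t = 1, encontramos x = 7.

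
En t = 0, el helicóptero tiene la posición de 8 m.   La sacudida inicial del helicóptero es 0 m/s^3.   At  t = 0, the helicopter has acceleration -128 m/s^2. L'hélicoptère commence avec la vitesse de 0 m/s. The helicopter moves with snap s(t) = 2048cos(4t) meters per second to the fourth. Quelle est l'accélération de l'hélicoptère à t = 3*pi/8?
En partant du snap s(t) = 2048·cos(4·t), nous prenons 2 intégrales. En intégrant le snap et en utilisant la condition initiale j(0) = 0, nous obtenons j(t) = 512·sin(4·t). L'intégrale du jerk, avec a(0) = -128, donne l'accélération: a(t) = -128·cos(4·t). En utilisant a(t) = -128·cos(4·t) et en substituant t = 3*pi/8, nous trouvons a = 0.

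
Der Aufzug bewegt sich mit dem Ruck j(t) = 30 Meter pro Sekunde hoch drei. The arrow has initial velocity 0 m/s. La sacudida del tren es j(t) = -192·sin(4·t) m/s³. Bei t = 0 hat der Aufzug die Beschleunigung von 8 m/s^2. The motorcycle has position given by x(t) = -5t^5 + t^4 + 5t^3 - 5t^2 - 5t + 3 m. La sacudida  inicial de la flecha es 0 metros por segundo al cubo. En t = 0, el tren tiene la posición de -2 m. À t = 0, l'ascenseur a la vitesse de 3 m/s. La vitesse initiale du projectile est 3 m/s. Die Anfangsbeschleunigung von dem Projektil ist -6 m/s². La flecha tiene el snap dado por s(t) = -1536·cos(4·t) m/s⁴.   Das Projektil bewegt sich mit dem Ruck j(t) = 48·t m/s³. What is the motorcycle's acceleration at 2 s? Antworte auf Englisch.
To solve this, we need to take 2 derivatives of our position equation x(t) = -5·t^5 + t^4 + 5·t^3 - 5·t^2 - 5·t + 3. Taking d/dt of x(t), we find v(t) = -25·t^4 + 4·t^3 + 15·t^2 - 10·t - 5. Differentiating velocity, we get acceleration: a(t) = -100·t^3 + 12·t^2 + 30·t - 10. From the given acceleration equation a(t) = -100·t^3 + 12·t^2 + 30·t - 10, we substitute t = 2 to get a = -702.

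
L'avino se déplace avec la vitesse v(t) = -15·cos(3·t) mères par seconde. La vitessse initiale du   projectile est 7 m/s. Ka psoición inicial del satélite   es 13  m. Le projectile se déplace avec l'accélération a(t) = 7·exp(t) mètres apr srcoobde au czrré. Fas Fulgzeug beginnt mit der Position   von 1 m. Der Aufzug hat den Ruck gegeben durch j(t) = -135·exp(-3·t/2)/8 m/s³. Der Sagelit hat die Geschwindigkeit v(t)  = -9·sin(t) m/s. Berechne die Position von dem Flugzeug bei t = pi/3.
Ausgehend von der Geschwindigkeit v(t) = -15·cos(3·t), nehmen wir 1 Integral. Durch Integration von der Geschwindigkeit und Verwendung der Anfangsbedingung x(0) = 1, erhalten wir x(t) = 1 - 5·sin(3·t). Mit x(t) = 1 - 5·sin(3·t) und Einsetzen von t = pi/3, finden wir x = 1.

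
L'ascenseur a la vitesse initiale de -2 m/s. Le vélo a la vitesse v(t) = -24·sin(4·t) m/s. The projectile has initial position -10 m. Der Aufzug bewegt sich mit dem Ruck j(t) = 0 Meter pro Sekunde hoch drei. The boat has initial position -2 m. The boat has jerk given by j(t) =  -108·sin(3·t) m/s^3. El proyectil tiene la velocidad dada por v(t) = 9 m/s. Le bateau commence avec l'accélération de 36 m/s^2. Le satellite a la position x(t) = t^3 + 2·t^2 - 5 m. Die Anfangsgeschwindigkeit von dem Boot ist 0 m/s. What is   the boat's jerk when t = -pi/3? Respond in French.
De l'équation du jerk j(t) = -108·sin(3·t), nous substituons t = -pi/3 pour obtenir j = 0.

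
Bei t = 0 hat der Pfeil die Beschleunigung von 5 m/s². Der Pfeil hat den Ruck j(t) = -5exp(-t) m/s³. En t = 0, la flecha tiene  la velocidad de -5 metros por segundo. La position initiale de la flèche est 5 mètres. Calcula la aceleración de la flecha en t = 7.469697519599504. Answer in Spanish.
Debemos encontrar la antiderivada de nuestra ecuación de la sacudida j(t) = -5·exp(-t) 1 vez. La antiderivada de la sacudida, con a(0) = 5, da la aceleración: a(t) = 5·exp(-t). Usando a(t) = 5·exp(-t) y sustituyendo t = 7.469697519599504, encontramos a = 0.00285050357546202.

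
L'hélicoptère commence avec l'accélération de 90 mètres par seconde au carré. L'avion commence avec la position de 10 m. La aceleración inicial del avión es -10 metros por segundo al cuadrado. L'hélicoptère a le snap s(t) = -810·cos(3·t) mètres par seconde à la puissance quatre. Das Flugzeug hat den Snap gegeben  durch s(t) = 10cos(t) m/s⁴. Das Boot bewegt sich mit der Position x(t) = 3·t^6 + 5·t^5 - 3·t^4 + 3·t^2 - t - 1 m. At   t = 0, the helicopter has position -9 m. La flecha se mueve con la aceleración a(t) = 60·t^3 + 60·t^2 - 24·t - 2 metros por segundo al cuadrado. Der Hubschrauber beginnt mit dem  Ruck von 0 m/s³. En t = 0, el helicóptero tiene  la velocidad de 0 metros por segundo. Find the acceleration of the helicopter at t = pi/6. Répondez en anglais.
To solve this, we need to take 2 integrals of our snap equation s(t) = -810·cos(3·t). The antiderivative of snap is jerk. Using j(0) = 0, we get j(t) = -270·sin(3·t). Integrating jerk and using the initial condition a(0) = 90, we get a(t) = 90·cos(3·t). Using a(t) = 90·cos(3·t) and substituting t = pi/6, we find a = 0.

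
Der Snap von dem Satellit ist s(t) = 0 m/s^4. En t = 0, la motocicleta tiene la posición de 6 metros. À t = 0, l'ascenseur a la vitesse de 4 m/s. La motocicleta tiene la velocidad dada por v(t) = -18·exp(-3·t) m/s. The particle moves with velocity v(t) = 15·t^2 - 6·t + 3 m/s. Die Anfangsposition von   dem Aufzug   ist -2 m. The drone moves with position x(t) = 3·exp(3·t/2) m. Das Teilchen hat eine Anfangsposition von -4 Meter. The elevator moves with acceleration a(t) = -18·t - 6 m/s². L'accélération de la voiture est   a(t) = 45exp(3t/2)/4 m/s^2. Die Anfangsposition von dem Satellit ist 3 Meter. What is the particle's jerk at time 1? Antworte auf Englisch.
To solve this, we need to take 2 derivatives of our velocity equation v(t) = 15·t^2 - 6·t + 3. Taking d/dt of v(t), we find a(t) = 30·t - 6. Differentiating acceleration, we get jerk: j(t) = 30. Using j(t) = 30 and substituting t = 1, we find j = 30.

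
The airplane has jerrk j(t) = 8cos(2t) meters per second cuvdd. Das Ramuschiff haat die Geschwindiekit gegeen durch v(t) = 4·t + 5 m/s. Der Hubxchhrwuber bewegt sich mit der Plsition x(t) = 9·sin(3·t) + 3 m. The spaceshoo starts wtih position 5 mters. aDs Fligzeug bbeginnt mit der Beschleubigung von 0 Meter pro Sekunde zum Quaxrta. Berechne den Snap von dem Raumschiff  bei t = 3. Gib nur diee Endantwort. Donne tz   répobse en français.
s(3) = 0.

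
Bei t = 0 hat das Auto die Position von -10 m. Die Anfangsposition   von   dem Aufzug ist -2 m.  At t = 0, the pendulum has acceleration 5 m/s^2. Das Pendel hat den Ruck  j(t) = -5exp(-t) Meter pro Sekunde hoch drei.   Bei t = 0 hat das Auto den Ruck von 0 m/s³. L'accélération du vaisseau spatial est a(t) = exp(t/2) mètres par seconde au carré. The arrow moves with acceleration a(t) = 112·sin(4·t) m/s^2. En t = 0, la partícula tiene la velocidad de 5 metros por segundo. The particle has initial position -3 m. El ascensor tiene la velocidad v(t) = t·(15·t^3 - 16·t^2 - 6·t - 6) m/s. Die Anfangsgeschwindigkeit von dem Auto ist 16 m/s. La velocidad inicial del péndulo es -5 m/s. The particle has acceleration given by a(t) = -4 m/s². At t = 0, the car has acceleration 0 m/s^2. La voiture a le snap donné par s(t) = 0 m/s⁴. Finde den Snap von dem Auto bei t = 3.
Aus der Gleichung für den Snap s(t) = 0, setzen wir t = 3 ein und erhalten s = 0.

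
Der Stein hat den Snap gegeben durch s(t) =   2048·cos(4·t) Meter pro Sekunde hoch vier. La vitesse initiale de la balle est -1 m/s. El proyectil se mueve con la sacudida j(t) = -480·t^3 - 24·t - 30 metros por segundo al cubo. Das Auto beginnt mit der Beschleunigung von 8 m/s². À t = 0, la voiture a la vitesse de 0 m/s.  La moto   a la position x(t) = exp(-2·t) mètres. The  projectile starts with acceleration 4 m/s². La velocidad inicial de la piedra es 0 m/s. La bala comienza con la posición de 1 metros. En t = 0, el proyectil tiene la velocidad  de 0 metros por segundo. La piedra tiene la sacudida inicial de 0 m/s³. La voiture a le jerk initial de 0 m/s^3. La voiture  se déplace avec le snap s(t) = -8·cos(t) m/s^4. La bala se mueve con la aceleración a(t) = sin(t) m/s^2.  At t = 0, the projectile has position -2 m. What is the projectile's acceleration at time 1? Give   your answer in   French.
Nous devons intégrer notre équation du jerk j(t) = -480·t^3 - 24·t - 30 1 fois. En prenant ∫j(t)dt et en appliquant a(0) = 4, nous trouvons a(t) = -120·t^4 - 12·t^2 - 30·t + 4. Nous avons l'accélération a(t) = -120·t^4 - 12·t^2 - 30·t + 4. En substituant t = 1: a(1) = -158.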